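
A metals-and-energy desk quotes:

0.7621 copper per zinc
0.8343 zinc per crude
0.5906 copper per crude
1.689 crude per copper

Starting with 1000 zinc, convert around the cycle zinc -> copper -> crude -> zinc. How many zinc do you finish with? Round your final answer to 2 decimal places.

1000 zinc × 0.7621 = 762.1 copper
762.1 copper × 1.689 = 1287.1869 crude
1287.1869 crude × 0.8343 = 1073.90003067 zinc

1073.90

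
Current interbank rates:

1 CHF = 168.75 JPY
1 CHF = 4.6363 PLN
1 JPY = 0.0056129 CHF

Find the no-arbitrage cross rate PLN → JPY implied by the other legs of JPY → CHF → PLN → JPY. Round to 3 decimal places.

38.427

Known legs of the cycle: 0.0056129 × 4.6363 = 0.02602308827
For no arbitrage the full-cycle product must be 1, so the missing rate is 1 / 0.02602308827 ≈ 38.42741.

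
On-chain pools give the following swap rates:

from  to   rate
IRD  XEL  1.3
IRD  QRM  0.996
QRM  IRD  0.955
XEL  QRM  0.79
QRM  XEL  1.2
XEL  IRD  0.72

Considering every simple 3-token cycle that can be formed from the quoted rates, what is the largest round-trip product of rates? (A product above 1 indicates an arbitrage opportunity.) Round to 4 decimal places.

0.9808

IRD→XEL→QRM→IRD: 1.3 × 0.79 × 0.955 = 0.98079
IRD→QRM→XEL→IRD: 0.996 × 1.2 × 0.72 = 0.86054
Maximum is IRD→XEL→QRM→IRD at 0.9808; no arbitrage — every cycle loses value.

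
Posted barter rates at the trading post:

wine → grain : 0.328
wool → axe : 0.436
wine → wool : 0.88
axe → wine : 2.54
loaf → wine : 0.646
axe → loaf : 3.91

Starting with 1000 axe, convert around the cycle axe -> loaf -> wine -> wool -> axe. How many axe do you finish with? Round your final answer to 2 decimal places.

1000 axe × 3.91 = 3910 loaf
3910 loaf × 0.646 = 2525.86 wine
2525.86 wine × 0.88 = 2222.7568 wool
2222.7568 wool × 0.436 = 969.1219648 axe

969.12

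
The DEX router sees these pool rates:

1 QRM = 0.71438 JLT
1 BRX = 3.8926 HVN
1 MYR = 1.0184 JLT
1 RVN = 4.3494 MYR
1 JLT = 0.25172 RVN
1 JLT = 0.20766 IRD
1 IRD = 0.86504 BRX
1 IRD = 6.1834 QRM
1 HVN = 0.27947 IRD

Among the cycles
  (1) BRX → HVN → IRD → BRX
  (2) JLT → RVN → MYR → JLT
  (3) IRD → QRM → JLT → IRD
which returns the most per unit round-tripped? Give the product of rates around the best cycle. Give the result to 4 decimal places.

1.1150

(1) 3.8926 × 0.27947 × 0.86504 = 0.94105
(2) 0.25172 × 4.3494 × 1.0184 = 1.11498
(3) 6.1834 × 0.71438 × 0.20766 = 0.91730
Highest is cycle (2) at 1.1150 (>1, arbitrage).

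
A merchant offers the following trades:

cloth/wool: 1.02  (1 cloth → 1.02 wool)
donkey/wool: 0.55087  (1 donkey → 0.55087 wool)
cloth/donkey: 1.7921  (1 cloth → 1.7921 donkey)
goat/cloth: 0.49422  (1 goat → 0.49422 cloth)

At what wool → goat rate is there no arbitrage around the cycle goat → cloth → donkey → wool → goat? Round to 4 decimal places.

2.0496

Known legs of the cycle: 0.49422 × 1.7921 × 0.55087 = 0.48790096584594
For no arbitrage the full-cycle product must be 1, so the missing rate is 1 / 0.48790096584594 ≈ 2.049596.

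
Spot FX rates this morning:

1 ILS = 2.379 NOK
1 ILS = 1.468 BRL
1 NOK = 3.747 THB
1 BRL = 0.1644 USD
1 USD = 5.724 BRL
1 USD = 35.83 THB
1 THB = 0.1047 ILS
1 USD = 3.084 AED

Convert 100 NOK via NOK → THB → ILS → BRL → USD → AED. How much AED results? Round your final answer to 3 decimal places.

100 NOK × 3.747 = 374.7 THB
374.7 THB × 0.1047 = 39.23109 ILS
39.23109 ILS × 1.468 = 57.59124012 BRL
57.59124012 BRL × 0.1644 = 9.467999875728 USD
9.467999875728 USD × 3.084 = 29.199311616745152 AED

29.199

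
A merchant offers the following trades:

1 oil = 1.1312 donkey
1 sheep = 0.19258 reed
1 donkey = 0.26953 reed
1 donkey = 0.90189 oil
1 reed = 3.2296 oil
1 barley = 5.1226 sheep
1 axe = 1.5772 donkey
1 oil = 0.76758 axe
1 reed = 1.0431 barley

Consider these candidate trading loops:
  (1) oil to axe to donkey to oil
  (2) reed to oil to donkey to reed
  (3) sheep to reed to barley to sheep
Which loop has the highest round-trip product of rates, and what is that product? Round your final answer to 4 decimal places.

1.0919

(1) 0.76758 × 1.5772 × 0.90189 = 1.09185
(2) 3.2296 × 1.1312 × 0.26953 = 0.98468
(3) 0.19258 × 1.0431 × 5.1226 = 1.02903
Highest is cycle (1) at 1.0919 (>1, arbitrage).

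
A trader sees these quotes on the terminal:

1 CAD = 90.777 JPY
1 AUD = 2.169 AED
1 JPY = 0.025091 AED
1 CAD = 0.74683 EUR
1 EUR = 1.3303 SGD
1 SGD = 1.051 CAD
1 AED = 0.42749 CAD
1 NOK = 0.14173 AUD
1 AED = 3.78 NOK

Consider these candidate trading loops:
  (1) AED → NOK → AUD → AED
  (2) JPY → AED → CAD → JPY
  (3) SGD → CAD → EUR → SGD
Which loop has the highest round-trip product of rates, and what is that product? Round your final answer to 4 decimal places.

(1) 3.78 × 0.14173 × 2.169 = 1.16202
(2) 0.025091 × 0.42749 × 90.777 = 0.97369
(3) 1.051 × 0.74683 × 1.3303 = 1.04418
Highest is cycle (1) at 1.1620 (>1, arbitrage).

1.1620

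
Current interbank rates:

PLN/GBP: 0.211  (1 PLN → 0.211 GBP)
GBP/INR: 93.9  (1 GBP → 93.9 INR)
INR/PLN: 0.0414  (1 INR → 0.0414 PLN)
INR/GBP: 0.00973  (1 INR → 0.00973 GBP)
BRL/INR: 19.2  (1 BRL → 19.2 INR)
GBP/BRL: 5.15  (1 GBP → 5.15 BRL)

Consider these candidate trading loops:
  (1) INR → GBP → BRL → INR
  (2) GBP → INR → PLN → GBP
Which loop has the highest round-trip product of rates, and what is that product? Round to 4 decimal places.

0.9621

(1) 0.00973 × 5.15 × 19.2 = 0.96210
(2) 93.9 × 0.0414 × 0.211 = 0.82025
Highest is cycle (1) at 0.9621 (≤1, no arbitrage).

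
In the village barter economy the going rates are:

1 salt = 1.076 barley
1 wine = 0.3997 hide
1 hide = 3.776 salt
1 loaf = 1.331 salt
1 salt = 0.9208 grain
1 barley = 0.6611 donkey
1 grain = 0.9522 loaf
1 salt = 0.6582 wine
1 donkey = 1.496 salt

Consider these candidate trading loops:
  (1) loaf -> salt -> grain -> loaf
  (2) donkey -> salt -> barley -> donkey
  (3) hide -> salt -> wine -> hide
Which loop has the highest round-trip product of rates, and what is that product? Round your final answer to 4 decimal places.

1.1670

(1) 1.331 × 0.9208 × 0.9522 = 1.16700
(2) 1.496 × 1.076 × 0.6611 = 1.06417
(3) 3.776 × 0.6582 × 0.3997 = 0.99340
Highest is cycle (1) at 1.1670 (>1, arbitrage).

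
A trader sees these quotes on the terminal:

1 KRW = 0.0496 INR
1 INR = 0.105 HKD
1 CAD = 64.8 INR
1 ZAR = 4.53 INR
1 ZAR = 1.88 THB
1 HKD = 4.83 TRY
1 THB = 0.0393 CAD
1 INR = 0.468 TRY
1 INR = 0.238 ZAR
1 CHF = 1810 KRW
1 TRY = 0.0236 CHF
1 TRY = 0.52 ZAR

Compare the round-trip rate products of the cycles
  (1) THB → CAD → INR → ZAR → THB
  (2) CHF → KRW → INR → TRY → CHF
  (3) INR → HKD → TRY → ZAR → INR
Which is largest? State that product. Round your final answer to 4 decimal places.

1.1946

(1) 0.0393 × 64.8 × 0.238 × 1.88 = 1.13947
(2) 1810 × 0.0496 × 0.468 × 0.0236 = 0.99156
(3) 0.105 × 4.83 × 0.52 × 4.53 = 1.19464
Highest is cycle (3) at 1.1946 (>1, arbitrage).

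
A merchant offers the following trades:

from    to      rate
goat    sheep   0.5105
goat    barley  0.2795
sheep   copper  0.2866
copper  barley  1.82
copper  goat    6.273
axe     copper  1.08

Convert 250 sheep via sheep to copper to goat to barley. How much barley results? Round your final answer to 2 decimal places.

125.62

250 sheep × 0.2866 = 71.65 copper
71.65 copper × 6.273 = 449.46045 goat
449.46045 goat × 0.2795 = 125.624195775 barley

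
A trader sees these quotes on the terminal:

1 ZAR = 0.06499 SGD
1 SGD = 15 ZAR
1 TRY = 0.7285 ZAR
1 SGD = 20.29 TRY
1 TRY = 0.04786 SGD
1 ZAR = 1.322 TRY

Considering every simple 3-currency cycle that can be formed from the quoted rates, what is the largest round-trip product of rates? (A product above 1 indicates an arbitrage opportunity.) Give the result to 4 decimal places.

0.9606

SGD→TRY→ZAR→SGD: 20.29 × 0.7285 × 0.06499 = 0.96063
SGD→ZAR→TRY→SGD: 15 × 1.322 × 0.04786 = 0.94906
Maximum is SGD→TRY→ZAR→SGD at 0.9606; no arbitrage — every cycle loses value.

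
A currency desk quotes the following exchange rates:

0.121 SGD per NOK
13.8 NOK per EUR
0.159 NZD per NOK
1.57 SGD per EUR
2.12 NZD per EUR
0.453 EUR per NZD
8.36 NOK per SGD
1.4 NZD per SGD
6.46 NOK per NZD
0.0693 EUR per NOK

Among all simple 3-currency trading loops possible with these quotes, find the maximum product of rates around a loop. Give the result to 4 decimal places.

1.0943

NOK→SGD→NZD→NOK: 0.121 × 1.4 × 6.46 = 1.09432
SGD→NZD→EUR→SGD: 1.4 × 0.453 × 1.57 = 0.99569
NOK→NZD→EUR→NOK: 0.159 × 0.453 × 13.8 = 0.99397
NOK→EUR→NZD→NOK: 0.0693 × 2.12 × 6.46 = 0.94908
NOK→EUR→SGD→NOK: 0.0693 × 1.57 × 8.36 = 0.90958
Maximum is NOK→SGD→NZD→NOK at 1.0943; arbitrage exists.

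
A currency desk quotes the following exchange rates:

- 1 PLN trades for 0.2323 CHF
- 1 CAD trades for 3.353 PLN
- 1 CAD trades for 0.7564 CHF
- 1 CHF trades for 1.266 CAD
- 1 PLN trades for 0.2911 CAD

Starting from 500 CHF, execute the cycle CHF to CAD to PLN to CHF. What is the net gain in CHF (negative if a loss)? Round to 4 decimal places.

-6.9551

500 CHF × 1.266 = 633 CAD
633 CAD × 3.353 = 2122.449 PLN
2122.449 PLN × 0.2323 = 493.0449027 CHF
Net change: 493.0449027 − 500 = -6.9550973 CHF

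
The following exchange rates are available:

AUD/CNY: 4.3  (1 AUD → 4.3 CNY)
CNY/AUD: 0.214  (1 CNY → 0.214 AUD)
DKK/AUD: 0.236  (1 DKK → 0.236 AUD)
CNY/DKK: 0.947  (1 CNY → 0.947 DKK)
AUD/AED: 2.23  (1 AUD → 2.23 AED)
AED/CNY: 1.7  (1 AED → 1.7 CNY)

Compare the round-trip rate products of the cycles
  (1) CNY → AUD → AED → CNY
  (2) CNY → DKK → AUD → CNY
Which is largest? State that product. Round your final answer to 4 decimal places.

0.9610

(1) 0.214 × 2.23 × 1.7 = 0.81127
(2) 0.947 × 0.236 × 4.3 = 0.96102
Highest is cycle (2) at 0.9610 (≤1, no arbitrage).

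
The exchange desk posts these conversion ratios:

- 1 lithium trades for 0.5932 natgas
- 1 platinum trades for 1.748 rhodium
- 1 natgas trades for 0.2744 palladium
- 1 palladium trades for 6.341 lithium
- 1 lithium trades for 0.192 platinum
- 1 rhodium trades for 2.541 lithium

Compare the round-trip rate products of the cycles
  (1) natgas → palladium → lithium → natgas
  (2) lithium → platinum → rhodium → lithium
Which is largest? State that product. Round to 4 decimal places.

1.0322

(1) 0.2744 × 6.341 × 0.5932 = 1.03215
(2) 0.192 × 1.748 × 2.541 = 0.85280
Highest is cycle (1) at 1.0322 (>1, arbitrage).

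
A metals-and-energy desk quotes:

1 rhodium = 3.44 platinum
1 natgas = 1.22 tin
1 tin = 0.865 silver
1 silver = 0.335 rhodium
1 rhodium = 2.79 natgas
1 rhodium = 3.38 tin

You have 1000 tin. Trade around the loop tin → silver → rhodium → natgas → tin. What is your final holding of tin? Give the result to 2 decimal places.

1000 tin × 0.865 = 865 silver
865 silver × 0.335 = 289.775 rhodium
289.775 rhodium × 2.79 = 808.47225 natgas
808.47225 natgas × 1.22 = 986.336145 tin

986.34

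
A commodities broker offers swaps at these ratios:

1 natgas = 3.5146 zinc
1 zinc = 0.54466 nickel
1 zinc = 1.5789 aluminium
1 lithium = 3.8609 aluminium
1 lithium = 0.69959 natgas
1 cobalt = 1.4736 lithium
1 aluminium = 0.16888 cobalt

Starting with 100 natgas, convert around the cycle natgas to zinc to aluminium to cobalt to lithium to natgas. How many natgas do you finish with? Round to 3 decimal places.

96.612

100 natgas × 3.5146 = 351.46 zinc
351.46 zinc × 1.5789 = 554.920194 aluminium
554.920194 aluminium × 0.16888 = 93.71492236272 cobalt
93.71492236272 cobalt × 1.4736 = 138.098309593704192 lithium
138.098309593704192 lithium × 0.69959 = 96.61219640865951568128 natgas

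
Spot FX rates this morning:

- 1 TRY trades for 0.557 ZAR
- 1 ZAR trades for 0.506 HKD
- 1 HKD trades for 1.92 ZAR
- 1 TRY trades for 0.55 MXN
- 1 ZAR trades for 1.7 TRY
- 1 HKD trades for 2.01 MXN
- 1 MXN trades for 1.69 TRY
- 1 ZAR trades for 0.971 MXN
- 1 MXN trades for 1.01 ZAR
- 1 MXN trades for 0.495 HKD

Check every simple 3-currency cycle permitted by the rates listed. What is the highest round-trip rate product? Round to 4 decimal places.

1.0272

ZAR→HKD→MXN→ZAR: 0.506 × 2.01 × 1.01 = 1.02723
ZAR→TRY→MXN→ZAR: 1.7 × 0.55 × 1.01 = 0.94435
ZAR→MXN→HKD→ZAR: 0.971 × 0.495 × 1.92 = 0.92284
ZAR→MXN→TRY→ZAR: 0.971 × 1.69 × 0.557 = 0.91403
Maximum is ZAR→HKD→MXN→ZAR at 1.0272; arbitrage exists.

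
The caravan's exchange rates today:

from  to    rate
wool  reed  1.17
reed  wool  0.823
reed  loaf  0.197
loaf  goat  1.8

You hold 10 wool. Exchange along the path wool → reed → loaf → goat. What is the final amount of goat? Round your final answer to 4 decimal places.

10 wool × 1.17 = 11.7 reed
11.7 reed × 0.197 = 2.3049 loaf
2.3049 loaf × 1.8 = 4.14882 goat

4.1488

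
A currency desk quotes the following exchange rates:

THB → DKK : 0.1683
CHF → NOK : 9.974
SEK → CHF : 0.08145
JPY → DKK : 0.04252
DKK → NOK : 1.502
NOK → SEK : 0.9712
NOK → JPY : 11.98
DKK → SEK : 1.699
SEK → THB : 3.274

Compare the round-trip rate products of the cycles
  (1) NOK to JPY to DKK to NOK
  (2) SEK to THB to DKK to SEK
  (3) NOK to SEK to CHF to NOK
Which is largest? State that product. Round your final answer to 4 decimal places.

0.9362

(1) 11.98 × 0.04252 × 1.502 = 0.76510
(2) 3.274 × 0.1683 × 1.699 = 0.93617
(3) 0.9712 × 0.08145 × 9.974 = 0.78899
Highest is cycle (2) at 0.9362 (≤1, no arbitrage).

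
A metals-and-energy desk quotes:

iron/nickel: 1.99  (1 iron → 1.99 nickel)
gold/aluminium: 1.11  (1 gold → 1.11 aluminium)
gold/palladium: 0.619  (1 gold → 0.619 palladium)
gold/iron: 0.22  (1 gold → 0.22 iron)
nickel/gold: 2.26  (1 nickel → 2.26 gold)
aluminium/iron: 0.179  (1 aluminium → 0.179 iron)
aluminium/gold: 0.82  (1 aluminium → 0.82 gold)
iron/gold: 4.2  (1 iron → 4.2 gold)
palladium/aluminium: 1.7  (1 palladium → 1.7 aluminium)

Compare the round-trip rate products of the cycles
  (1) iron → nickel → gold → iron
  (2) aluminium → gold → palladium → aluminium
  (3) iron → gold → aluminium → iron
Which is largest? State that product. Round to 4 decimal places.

(1) 1.99 × 2.26 × 0.22 = 0.98943
(2) 0.82 × 0.619 × 1.7 = 0.86289
(3) 4.2 × 1.11 × 0.179 = 0.83450
Highest is cycle (1) at 0.9894 (≤1, no arbitrage).

0.9894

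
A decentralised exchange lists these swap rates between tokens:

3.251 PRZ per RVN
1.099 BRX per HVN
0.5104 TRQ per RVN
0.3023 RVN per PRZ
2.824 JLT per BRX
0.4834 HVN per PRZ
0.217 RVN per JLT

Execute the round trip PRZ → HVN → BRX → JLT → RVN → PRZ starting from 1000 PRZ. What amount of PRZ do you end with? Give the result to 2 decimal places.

1058.39

1000 PRZ × 0.4834 = 483.4 HVN
483.4 HVN × 1.099 = 531.2566 BRX
531.2566 BRX × 2.824 = 1500.2686384 JLT
1500.2686384 JLT × 0.217 = 325.5582945328 RVN
325.5582945328 RVN × 3.251 = 1058.3900155261328 PRZ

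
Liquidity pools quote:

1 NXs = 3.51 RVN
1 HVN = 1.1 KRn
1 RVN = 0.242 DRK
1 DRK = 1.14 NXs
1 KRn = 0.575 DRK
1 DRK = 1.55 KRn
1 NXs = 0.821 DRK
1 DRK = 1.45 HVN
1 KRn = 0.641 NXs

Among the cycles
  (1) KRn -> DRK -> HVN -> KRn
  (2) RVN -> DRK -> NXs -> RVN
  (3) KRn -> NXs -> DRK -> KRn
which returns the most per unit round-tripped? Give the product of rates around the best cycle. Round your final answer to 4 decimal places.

(1) 0.575 × 1.45 × 1.1 = 0.91713
(2) 0.242 × 1.14 × 3.51 = 0.96834
(3) 0.641 × 0.821 × 1.55 = 0.81570
Highest is cycle (2) at 0.9683 (≤1, no arbitrage).

0.9683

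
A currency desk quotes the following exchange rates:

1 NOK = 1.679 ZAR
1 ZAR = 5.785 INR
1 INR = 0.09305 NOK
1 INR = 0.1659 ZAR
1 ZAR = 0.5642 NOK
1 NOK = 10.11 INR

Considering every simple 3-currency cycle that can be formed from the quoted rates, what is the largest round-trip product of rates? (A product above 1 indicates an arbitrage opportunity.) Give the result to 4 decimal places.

0.9463

ZAR→NOK→INR→ZAR: 0.5642 × 10.11 × 0.1659 = 0.94630
ZAR→INR→NOK→ZAR: 5.785 × 0.09305 × 1.679 = 0.90380
Maximum is ZAR→NOK→INR→ZAR at 0.9463; no arbitrage — every cycle loses value.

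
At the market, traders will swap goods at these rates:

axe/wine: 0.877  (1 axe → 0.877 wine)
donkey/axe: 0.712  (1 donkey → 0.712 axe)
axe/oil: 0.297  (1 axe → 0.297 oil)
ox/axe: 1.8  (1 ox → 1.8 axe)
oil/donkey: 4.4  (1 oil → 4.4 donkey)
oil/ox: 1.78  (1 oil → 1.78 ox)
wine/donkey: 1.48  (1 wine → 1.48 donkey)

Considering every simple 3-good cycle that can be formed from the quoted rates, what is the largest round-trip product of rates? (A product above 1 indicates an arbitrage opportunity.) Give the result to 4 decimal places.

0.9516

oil→ox→axe→oil: 1.78 × 1.8 × 0.297 = 0.95159
oil→donkey→axe→oil: 4.4 × 0.712 × 0.297 = 0.93044
wine→donkey→axe→wine: 1.48 × 0.712 × 0.877 = 0.92415
Maximum is oil→ox→axe→oil at 0.9516; no arbitrage — every cycle loses value.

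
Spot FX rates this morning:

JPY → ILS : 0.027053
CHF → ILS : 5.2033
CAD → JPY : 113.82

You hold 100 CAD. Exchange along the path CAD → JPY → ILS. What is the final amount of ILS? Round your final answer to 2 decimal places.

307.92

100 CAD × 113.82 = 11382 JPY
11382 JPY × 0.027053 = 307.917246 ILS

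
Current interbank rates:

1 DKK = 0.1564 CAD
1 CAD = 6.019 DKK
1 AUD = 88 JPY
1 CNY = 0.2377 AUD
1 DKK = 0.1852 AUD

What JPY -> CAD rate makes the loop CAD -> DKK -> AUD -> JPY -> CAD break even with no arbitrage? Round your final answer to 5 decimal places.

Known legs of the cycle: 6.019 × 0.1852 × 88 = 98.0952544
For no arbitrage the full-cycle product must be 1, so the missing rate is 1 / 98.0952544 ≈ 0.0101942.

0.01019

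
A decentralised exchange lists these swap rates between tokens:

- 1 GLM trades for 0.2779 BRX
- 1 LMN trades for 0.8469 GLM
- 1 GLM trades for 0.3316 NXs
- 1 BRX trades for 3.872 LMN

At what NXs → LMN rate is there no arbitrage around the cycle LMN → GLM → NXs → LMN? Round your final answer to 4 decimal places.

Known legs of the cycle: 0.8469 × 0.3316 = 0.28083204
For no arbitrage the full-cycle product must be 1, so the missing rate is 1 / 0.28083204 ≈ 3.560847.

3.5608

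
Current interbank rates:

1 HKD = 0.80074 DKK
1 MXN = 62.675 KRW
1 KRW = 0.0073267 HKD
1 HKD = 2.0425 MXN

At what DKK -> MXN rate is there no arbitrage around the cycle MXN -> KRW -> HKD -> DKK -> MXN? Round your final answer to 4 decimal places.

Known legs of the cycle: 62.675 × 0.0073267 × 0.80074 = 0.36770054668265
For no arbitrage the full-cycle product must be 1, so the missing rate is 1 / 0.36770054668265 ≈ 2.719604.

2.7196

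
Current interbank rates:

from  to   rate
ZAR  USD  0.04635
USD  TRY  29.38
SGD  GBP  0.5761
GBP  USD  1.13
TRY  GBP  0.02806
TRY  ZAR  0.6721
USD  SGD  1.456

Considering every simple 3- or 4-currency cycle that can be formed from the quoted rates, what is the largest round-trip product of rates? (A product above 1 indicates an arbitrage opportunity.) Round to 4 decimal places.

0.9478

SGD→GBP→USD→SGD: 0.5761 × 1.13 × 1.456 = 0.94785
TRY→GBP→USD→TRY: 0.02806 × 1.13 × 29.38 = 0.93158
TRY→ZAR→USD→TRY: 0.6721 × 0.04635 × 29.38 = 0.91524
Maximum is SGD→GBP→USD→SGD at 0.9478; no arbitrage — every cycle loses value.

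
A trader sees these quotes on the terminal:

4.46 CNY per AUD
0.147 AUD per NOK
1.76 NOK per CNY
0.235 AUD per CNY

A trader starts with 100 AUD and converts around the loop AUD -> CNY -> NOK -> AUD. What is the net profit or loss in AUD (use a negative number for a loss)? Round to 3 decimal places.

100 AUD × 4.46 = 446 CNY
446 CNY × 1.76 = 784.96 NOK
784.96 NOK × 0.147 = 115.38912 AUD
Net change: 115.38912 − 100 = 15.38912 AUD

15.389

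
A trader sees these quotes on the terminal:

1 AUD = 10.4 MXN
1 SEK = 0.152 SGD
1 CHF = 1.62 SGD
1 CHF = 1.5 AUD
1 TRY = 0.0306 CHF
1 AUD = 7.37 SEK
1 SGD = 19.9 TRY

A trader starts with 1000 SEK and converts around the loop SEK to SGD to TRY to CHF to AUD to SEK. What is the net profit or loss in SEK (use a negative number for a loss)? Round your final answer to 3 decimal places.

1000 SEK × 0.152 = 152 SGD
152 SGD × 19.9 = 3024.8 TRY
3024.8 TRY × 0.0306 = 92.55888 CHF
92.55888 CHF × 1.5 = 138.83832 AUD
138.83832 AUD × 7.37 = 1023.2384184 SEK
Net change: 1023.2384184 − 1000 = 23.2384184 SEK

23.238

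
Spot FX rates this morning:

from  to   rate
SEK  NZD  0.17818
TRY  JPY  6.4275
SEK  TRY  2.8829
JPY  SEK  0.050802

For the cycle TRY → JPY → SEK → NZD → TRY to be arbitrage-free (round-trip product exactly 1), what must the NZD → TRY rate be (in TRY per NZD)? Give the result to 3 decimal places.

Known legs of the cycle: 6.4275 × 0.050802 × 0.17818 = 0.0581810895639
For no arbitrage the full-cycle product must be 1, so the missing rate is 1 / 0.0581810895639 ≈ 17.18772.

17.188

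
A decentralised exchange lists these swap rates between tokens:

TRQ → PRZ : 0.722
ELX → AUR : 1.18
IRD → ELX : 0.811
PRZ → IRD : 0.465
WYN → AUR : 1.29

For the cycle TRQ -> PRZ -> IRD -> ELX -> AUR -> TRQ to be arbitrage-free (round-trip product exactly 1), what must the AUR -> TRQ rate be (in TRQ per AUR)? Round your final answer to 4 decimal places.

Known legs of the cycle: 0.722 × 0.465 × 0.811 × 1.18 = 0.3212868954
For no arbitrage the full-cycle product must be 1, so the missing rate is 1 / 0.3212868954 ≈ 3.112483.

3.1125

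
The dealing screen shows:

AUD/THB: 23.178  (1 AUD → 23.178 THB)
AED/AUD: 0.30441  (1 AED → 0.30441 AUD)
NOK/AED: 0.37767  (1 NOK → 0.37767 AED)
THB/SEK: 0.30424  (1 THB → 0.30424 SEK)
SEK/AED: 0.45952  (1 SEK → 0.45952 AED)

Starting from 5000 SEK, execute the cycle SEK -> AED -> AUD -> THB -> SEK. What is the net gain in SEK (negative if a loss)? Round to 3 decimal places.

-67.971

5000 SEK × 0.45952 = 2297.6 AED
2297.6 AED × 0.30441 = 699.412416 AUD
699.412416 AUD × 23.178 = 16210.980978048 THB
16210.980978048 THB × 0.30424 = 4932.02885276132352 SEK
Net change: 4932.02885276132352 − 5000 = -67.97114723867648 SEK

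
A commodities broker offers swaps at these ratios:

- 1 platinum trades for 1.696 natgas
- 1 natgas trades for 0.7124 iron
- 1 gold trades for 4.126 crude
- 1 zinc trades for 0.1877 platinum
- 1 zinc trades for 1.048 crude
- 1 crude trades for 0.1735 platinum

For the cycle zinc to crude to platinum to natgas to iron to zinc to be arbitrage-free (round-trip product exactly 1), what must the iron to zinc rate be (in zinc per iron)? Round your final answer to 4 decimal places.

Known legs of the cycle: 1.048 × 0.1735 × 1.696 × 0.7124 = 0.2196901171712
For no arbitrage the full-cycle product must be 1, so the missing rate is 1 / 0.2196901171712 ≈ 4.551866.

4.5519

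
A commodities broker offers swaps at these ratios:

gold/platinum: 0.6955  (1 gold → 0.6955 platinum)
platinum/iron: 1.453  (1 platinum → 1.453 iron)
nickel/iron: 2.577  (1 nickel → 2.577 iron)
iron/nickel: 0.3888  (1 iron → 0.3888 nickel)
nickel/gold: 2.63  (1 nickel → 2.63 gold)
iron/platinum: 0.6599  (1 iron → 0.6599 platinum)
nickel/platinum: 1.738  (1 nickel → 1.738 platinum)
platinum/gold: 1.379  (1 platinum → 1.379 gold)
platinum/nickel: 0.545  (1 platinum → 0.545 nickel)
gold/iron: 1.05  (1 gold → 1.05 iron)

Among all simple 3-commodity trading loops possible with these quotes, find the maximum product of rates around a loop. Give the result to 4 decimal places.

iron→nickel→gold→iron: 0.3888 × 2.63 × 1.05 = 1.07367
platinum→nickel→gold→platinum: 0.545 × 2.63 × 0.6955 = 0.99689
iron→nickel→platinum→iron: 0.3888 × 1.738 × 1.453 = 0.98184
iron→platinum→gold→iron: 0.6599 × 1.379 × 1.05 = 0.95550
iron→platinum→nickel→iron: 0.6599 × 0.545 × 2.577 = 0.92681
Maximum is iron→nickel→gold→iron at 1.0737; arbitrage exists.

1.0737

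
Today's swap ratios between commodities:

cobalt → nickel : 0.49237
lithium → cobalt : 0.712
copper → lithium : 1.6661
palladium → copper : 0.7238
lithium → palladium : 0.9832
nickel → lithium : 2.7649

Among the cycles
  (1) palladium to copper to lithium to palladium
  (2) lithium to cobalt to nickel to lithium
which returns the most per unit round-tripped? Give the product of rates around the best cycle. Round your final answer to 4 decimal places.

(1) 0.7238 × 1.6661 × 0.9832 = 1.18566
(2) 0.712 × 0.49237 × 2.7649 = 0.96928
Highest is cycle (1) at 1.1857 (>1, arbitrage).

1.1857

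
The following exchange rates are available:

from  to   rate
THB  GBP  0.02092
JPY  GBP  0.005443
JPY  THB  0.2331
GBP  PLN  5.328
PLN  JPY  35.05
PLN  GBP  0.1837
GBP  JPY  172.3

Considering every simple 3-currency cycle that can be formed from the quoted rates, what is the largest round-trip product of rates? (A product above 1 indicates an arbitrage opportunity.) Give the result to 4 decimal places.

1.0165

GBP→PLN→JPY→GBP: 5.328 × 35.05 × 0.005443 = 1.01646
GBP→JPY→THB→GBP: 172.3 × 0.2331 × 0.02092 = 0.84021
Maximum is GBP→PLN→JPY→GBP at 1.0165; arbitrage exists.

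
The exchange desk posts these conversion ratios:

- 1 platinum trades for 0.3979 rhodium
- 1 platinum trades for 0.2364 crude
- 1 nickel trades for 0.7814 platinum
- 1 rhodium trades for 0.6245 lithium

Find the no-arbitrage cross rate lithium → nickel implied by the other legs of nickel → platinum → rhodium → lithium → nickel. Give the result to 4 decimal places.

Known legs of the cycle: 0.7814 × 0.3979 × 0.6245 = 0.19416895297
For no arbitrage the full-cycle product must be 1, so the missing rate is 1 / 0.19416895297 ≈ 5.150154.

5.1502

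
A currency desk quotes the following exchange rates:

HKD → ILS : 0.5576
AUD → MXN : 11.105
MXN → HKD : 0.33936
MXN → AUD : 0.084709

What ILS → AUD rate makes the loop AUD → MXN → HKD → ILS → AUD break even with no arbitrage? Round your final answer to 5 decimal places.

0.47588

Known legs of the cycle: 11.105 × 0.33936 × 0.5576 = 2.10136734528
For no arbitrage the full-cycle product must be 1, so the missing rate is 1 / 2.10136734528 ≈ 0.4758806.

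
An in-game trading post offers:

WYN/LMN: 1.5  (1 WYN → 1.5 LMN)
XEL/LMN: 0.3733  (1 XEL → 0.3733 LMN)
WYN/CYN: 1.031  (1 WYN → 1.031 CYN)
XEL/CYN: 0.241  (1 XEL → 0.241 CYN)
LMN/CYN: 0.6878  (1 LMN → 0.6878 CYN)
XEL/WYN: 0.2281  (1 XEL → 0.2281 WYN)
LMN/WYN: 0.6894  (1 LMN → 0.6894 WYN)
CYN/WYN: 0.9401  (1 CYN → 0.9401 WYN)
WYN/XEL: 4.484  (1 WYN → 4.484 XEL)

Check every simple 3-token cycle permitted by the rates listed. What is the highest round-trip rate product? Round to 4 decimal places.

1.1540

WYN→XEL→LMN→WYN: 4.484 × 0.3733 × 0.6894 = 1.15397
WYN→XEL→CYN→WYN: 4.484 × 0.241 × 0.9401 = 1.01591
WYN→LMN→CYN→WYN: 1.5 × 0.6878 × 0.9401 = 0.96990
Maximum is WYN→XEL→LMN→WYN at 1.1540; arbitrage exists.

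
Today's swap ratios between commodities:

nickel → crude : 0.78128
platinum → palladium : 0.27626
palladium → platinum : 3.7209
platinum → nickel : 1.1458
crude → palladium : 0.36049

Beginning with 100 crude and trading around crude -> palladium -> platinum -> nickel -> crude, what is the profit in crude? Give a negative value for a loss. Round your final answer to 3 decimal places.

100 crude × 0.36049 = 36.049 palladium
36.049 palladium × 3.7209 = 134.1347241 platinum
134.1347241 platinum × 1.1458 = 153.69156687378 nickel
153.69156687378 nickel × 0.78128 = 120.0761473671468384 crude
Net change: 120.0761473671468384 − 100 = 20.0761473671468384 crude

20.076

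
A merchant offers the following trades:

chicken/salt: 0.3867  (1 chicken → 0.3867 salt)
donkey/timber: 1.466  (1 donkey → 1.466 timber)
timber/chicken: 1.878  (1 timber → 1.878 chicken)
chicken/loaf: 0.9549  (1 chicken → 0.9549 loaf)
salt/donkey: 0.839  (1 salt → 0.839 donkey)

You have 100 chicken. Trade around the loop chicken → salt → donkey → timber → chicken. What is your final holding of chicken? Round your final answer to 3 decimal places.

89.323

100 chicken × 0.3867 = 38.67 salt
38.67 salt × 0.839 = 32.44413 donkey
32.44413 donkey × 1.466 = 47.56309458 timber
47.56309458 timber × 1.878 = 89.32349162124 chicken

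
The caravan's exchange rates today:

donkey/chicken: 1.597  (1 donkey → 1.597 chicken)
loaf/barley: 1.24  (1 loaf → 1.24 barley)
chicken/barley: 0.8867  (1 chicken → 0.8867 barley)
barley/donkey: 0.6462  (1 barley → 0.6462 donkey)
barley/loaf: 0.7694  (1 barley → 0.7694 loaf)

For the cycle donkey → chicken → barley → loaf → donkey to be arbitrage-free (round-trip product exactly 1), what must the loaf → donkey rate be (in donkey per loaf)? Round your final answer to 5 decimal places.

Known legs of the cycle: 1.597 × 0.8867 × 0.7694 = 1.08951648706
For no arbitrage the full-cycle product must be 1, so the missing rate is 1 / 1.08951648706 ≈ 0.9178383.

0.91784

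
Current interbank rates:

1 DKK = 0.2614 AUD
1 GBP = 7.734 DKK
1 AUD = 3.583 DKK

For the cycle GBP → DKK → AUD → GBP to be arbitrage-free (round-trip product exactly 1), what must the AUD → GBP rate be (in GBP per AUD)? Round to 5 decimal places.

Known legs of the cycle: 7.734 × 0.2614 = 2.0216676
For no arbitrage the full-cycle product must be 1, so the missing rate is 1 / 2.0216676 ≈ 0.4946412.

0.49464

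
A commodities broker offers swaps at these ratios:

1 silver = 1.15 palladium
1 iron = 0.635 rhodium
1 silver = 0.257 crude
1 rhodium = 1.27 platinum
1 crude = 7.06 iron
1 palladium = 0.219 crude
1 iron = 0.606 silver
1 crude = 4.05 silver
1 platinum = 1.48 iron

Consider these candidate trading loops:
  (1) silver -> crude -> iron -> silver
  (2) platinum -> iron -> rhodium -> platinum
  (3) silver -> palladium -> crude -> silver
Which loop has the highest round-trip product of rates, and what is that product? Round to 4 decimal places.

(1) 0.257 × 7.06 × 0.606 = 1.09954
(2) 1.48 × 0.635 × 1.27 = 1.19355
(3) 1.15 × 0.219 × 4.05 = 1.01999
Highest is cycle (2) at 1.1935 (>1, arbitrage).

1.1935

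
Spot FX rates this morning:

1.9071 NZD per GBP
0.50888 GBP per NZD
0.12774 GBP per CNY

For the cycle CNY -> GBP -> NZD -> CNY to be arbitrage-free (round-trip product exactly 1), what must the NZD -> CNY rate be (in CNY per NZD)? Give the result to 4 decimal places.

Known legs of the cycle: 0.12774 × 1.9071 = 0.243612954
For no arbitrage the full-cycle product must be 1, so the missing rate is 1 / 0.243612954 ≈ 4.104872.

4.1049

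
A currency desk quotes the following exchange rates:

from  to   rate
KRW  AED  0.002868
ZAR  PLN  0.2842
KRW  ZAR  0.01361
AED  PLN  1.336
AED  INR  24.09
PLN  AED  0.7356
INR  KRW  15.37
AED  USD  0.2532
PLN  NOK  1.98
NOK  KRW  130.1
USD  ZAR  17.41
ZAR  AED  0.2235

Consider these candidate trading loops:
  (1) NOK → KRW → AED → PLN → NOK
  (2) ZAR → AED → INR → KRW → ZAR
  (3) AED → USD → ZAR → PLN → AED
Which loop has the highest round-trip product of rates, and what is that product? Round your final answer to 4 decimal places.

(1) 130.1 × 0.002868 × 1.336 × 1.98 = 0.98702
(2) 0.2235 × 24.09 × 15.37 × 0.01361 = 1.12628
(3) 0.2532 × 17.41 × 0.2842 × 0.7356 = 0.92157
Highest is cycle (2) at 1.1263 (>1, arbitrage).

1.1263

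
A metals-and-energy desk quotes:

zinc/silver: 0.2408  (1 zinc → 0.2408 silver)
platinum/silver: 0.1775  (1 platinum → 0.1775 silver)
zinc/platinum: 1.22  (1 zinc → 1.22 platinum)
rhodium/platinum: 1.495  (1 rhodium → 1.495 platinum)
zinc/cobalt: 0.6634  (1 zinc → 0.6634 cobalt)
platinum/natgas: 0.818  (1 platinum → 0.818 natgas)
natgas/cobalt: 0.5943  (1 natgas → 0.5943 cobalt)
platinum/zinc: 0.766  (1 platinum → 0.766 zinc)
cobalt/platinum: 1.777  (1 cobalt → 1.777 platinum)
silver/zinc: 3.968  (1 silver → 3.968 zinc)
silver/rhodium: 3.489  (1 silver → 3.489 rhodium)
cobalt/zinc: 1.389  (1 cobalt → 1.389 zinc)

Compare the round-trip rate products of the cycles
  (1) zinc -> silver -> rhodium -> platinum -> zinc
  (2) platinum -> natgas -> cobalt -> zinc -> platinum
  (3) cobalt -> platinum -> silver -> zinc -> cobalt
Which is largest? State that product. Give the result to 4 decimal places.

(1) 0.2408 × 3.489 × 1.495 × 0.766 = 0.96212
(2) 0.818 × 0.5943 × 1.389 × 1.22 = 0.82380
(3) 1.777 × 0.1775 × 3.968 × 0.6634 = 0.83030
Highest is cycle (1) at 0.9621 (≤1, no arbitrage).

0.9621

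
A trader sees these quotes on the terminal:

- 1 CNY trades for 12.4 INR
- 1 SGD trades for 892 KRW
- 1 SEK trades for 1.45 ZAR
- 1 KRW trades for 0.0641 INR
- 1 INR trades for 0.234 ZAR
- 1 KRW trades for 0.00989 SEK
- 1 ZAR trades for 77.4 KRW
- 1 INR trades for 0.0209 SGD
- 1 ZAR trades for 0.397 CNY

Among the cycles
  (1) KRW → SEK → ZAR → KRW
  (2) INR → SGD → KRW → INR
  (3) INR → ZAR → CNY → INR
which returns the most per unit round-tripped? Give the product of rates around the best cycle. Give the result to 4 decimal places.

1.1950

(1) 0.00989 × 1.45 × 77.4 = 1.10995
(2) 0.0209 × 892 × 0.0641 = 1.19500
(3) 0.234 × 0.397 × 12.4 = 1.15194
Highest is cycle (2) at 1.1950 (>1, arbitrage).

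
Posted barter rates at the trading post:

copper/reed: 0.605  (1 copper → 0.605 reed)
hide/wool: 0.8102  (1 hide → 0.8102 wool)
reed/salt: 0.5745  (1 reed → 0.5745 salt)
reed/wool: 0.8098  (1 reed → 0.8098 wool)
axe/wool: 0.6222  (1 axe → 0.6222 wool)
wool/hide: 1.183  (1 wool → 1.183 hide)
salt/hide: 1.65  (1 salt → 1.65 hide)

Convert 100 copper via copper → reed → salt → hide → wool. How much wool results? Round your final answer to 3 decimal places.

100 copper × 0.605 = 60.5 reed
60.5 reed × 0.5745 = 34.75725 salt
34.75725 salt × 1.65 = 57.3494625 hide
57.3494625 hide × 0.8102 = 46.4645345175 wool

46.465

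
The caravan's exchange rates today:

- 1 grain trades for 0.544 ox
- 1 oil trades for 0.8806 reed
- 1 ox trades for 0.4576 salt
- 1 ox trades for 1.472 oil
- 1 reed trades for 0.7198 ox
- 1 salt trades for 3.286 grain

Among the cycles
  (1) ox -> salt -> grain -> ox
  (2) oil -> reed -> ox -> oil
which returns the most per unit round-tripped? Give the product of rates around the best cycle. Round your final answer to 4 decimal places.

0.9330

(1) 0.4576 × 3.286 × 0.544 = 0.81800
(2) 0.8806 × 0.7198 × 1.472 = 0.93304
Highest is cycle (2) at 0.9330 (≤1, no arbitrage).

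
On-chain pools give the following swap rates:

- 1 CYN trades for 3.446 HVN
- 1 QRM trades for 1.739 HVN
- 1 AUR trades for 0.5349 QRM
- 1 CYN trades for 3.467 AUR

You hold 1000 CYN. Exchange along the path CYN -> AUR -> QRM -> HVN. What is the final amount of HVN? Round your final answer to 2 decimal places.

1000 CYN × 3.467 = 3467 AUR
3467 AUR × 0.5349 = 1854.4983 QRM
1854.4983 QRM × 1.739 = 3224.9725437 HVN

3224.97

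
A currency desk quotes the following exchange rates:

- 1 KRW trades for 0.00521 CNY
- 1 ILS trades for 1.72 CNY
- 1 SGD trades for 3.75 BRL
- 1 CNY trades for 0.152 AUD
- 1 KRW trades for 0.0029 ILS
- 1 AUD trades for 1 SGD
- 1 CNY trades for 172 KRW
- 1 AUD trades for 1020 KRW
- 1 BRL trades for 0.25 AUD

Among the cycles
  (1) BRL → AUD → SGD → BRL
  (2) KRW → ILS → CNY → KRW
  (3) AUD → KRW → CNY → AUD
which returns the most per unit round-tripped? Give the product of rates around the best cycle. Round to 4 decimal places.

(1) 0.25 × 1 × 3.75 = 0.93750
(2) 0.0029 × 1.72 × 172 = 0.85794
(3) 1020 × 0.00521 × 0.152 = 0.80776
Highest is cycle (1) at 0.9375 (≤1, no arbitrage).

0.9375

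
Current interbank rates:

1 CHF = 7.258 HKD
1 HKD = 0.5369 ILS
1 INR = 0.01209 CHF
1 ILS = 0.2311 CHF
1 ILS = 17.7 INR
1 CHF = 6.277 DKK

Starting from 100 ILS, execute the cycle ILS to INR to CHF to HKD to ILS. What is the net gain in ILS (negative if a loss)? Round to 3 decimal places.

-16.611

100 ILS × 17.7 = 1770 INR
1770 INR × 0.01209 = 21.3993 CHF
21.3993 CHF × 7.258 = 155.3161194 HKD
155.3161194 HKD × 0.5369 = 83.38922450586 ILS
Net change: 83.38922450586 − 100 = -16.61077549414 ILS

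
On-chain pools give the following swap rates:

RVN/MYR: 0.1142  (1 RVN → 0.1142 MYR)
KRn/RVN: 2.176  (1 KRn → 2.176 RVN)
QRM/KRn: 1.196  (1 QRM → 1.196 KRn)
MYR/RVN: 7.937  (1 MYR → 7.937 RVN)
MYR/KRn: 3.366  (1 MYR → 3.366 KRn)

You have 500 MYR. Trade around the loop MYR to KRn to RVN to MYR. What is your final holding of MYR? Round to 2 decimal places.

500 MYR × 3.366 = 1683 KRn
1683 KRn × 2.176 = 3662.208 RVN
3662.208 RVN × 0.1142 = 418.2241536 MYR

418.22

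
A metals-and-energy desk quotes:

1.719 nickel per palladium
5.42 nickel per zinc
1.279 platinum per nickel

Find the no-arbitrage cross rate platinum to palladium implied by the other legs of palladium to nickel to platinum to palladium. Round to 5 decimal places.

0.45483

Known legs of the cycle: 1.719 × 1.279 = 2.198601
For no arbitrage the full-cycle product must be 1, so the missing rate is 1 / 2.198601 ≈ 0.4548347.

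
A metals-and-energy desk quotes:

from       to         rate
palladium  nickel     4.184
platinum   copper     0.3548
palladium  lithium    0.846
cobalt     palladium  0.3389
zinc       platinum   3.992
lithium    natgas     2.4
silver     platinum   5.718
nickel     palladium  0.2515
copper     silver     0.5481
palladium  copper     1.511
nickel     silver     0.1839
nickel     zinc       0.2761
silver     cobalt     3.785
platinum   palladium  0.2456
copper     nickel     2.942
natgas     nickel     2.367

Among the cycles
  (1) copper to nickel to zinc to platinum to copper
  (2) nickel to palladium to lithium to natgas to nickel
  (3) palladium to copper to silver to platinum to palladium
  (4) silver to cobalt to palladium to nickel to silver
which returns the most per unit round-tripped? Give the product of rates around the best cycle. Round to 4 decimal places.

(1) 2.942 × 0.2761 × 3.992 × 0.3548 = 1.15049
(2) 0.2515 × 0.846 × 2.4 × 2.367 = 1.20870
(3) 1.511 × 0.5481 × 5.718 × 0.2456 = 1.16305
(4) 3.785 × 0.3389 × 4.184 × 0.1839 = 0.98699
Highest is cycle (2) at 1.2087 (>1, arbitrage).

1.2087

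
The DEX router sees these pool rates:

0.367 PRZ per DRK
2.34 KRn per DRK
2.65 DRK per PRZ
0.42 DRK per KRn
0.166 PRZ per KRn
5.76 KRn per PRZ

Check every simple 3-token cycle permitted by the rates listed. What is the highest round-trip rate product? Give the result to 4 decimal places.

DRK→KRn→PRZ→DRK: 2.34 × 0.166 × 2.65 = 1.02937
DRK→PRZ→KRn→DRK: 0.367 × 5.76 × 0.42 = 0.88785
Maximum is DRK→KRn→PRZ→DRK at 1.0294; arbitrage exists.

1.0294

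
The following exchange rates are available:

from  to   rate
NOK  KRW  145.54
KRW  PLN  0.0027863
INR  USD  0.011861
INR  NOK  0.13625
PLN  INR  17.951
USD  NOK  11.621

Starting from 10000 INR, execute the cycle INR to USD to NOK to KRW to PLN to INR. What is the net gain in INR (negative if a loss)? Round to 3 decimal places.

10000 INR × 0.011861 = 118.61 USD
118.61 USD × 11.621 = 1378.36681 NOK
1378.36681 NOK × 145.54 = 200607.5055274 KRW
200607.5055274 KRW × 0.0027863 = 558.95269265099462 PLN
558.95269265099462 PLN × 17.951 = 10033.75978577800442362 INR
Net change: 10033.75978577800442362 − 10000 = 33.75978577800442362 INR

33.760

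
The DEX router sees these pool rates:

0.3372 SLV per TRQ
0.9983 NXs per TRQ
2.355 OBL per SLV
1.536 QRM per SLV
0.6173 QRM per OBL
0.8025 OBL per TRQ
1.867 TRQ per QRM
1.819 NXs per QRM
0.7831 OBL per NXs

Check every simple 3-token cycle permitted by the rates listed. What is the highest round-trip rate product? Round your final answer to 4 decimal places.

0.9670

QRM→TRQ→SLV→QRM: 1.867 × 0.3372 × 1.536 = 0.96699
QRM→TRQ→OBL→QRM: 1.867 × 0.8025 × 0.6173 = 0.92488
QRM→NXs→OBL→QRM: 1.819 × 0.7831 × 0.6173 = 0.87932
Maximum is QRM→TRQ→SLV→QRM at 0.9670; no arbitrage — every cycle loses value.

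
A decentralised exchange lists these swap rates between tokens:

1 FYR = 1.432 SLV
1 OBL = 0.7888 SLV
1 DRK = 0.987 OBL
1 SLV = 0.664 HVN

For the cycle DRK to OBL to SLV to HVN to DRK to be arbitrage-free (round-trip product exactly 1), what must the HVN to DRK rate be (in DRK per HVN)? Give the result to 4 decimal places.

Known legs of the cycle: 0.987 × 0.7888 × 0.664 = 0.5169542784
For no arbitrage the full-cycle product must be 1, so the missing rate is 1 / 0.5169542784 ≈ 1.934407.

1.9344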